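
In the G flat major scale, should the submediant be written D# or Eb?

Each scale degree takes a distinct letter name. Degree 6 of a scale on G must use the letter E.
Eb and D# are enharmonically the same pitch, but only Eb uses the letter E, so it is the correct spelling here.

Eb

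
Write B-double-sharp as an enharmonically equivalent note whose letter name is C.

B## is pitch class 1. The letter C alone is pitch class 0.
To reach pitch class 1 from C requires an offset of +1 semitone, i.e. sharp: C#.

C#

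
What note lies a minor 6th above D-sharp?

B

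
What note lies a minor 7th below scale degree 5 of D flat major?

Bb

Scale degree 5 of Db major is Ab.
A minor seventh (10 semitones) below Ab lands on the letter B, giving Bb.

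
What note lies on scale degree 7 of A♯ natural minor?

The A# natural minor scale runs A# B# C# D# E# F# G#.
Degree 7 is G#.

G#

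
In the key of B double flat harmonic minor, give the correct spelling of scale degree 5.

Fb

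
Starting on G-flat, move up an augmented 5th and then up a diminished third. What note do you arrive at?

Fb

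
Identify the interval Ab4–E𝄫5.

The letter names run A→E, a span of 4 letter steps, so the interval is some kind of fifth.
Ab to Ebb is 6 semitones. A perfect fifth is 7, so 6 makes it diminished.

diminished fifth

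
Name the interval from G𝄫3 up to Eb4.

augmented sixth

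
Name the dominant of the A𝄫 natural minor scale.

Degree 5 takes the letter 4 steps above A, which is E.
In natural minor, degree 5 sits 7 semitones above the tonic. Abb + 7 semitones is pitch class 2, spelled on E as Ebb.

Ebb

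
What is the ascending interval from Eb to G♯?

augmented third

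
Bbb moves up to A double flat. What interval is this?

The letter names run B→A, a span of 6 letter steps, so the interval is some kind of seventh.
Bbb to Abb is 10 semitones. A major seventh is 11, so 10 makes it minor.

minor seventh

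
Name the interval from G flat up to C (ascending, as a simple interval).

The letter names run G→C, a span of 3 letter steps, so the interval is some kind of fourth.
Gb to C is 6 semitones. A perfect fourth is 5, so 6 makes it augmented.

augmented fourth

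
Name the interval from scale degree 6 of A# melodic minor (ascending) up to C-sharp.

diminished fifth

Scale degree 6 of A# melodic minor (ascending) is F##.
F## up to C#: letters F→C make it a fifth; 6 semitones makes it diminished.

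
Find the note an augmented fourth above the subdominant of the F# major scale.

E#

The subdominant of F# major is B.
An augmented fourth (6 semitones) above B lands on the letter E, giving E#.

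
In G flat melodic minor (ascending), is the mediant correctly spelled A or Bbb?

Each scale degree takes a distinct letter name. Degree 3 of a scale on G must use the letter B.
Bbb and A are enharmonically the same pitch, but only Bbb uses the letter B, so it is the correct spelling here.

Bbb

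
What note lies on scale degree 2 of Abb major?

Bbb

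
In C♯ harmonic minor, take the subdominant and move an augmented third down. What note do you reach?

The subdominant of C# harmonic minor is F#.
An augmented third (5 semitones) below F# lands on the letter D, giving Db.

Db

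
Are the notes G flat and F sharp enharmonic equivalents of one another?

Gb is pitch class 6; F# is pitch class 6.
All spellings map to pitch class 6, so they are enharmonically equivalent.

Yes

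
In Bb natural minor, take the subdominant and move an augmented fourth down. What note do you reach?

Bbb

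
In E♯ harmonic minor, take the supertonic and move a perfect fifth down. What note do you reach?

B#

The supertonic of E# harmonic minor is F##.
A perfect fifth (7 semitones) below F## lands on the letter B, giving B#.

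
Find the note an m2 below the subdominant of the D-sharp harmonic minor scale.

F##

The subdominant of D# harmonic minor is G#.
A minor second (1 semitone) below G# lands on the letter F, giving F##.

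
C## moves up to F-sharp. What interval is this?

diminished fourth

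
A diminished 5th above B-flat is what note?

Fb

A fifth above B lands on the letter F.
A diminished fifth spans 6 semitones, so Bb moves to pitch class 4. On the letter F that is Fb.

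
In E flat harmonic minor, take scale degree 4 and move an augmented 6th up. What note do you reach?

Scale degree 4 of Eb harmonic minor is Ab.
An augmented sixth (10 semitones) above Ab lands on the letter F, giving F#.

F#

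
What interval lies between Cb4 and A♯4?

doubly augmented sixth

Counting letters C–D–E–F–G–A gives a sixth.
Cb→A# = 11 semitones, 2 wider than the major sixth (9), so doubly augmented.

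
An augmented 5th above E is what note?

B#

E up a perfect fifth is B, so the target letter is B.
From E, an augmented fifth is 8 semitones up: B#.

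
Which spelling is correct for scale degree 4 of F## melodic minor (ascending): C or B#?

B#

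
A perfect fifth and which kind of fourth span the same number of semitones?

doubly augmented

A perfect fifth spans 7 semitones.
A fourth spanning 7 semitones is doubly augmented (the perfect fourth is 5).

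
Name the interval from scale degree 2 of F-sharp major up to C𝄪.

augmented fourth

Scale degree 2 of F# major is G#.
G# up to C##: letters G→C make it a fourth; 6 semitones makes it augmented.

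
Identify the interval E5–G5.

minor third

Counting letters E–F–G gives a third.
E→G = 3 semitones, 1 narrower than the major third (4), so minor.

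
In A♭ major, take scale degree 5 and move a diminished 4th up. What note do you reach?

Abb

Scale degree 5 of Ab major is Eb.
A diminished fourth (4 semitones) above Eb lands on the letter A, giving Abb.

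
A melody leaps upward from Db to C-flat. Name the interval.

minor seventh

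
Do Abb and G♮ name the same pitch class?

Abb is pitch class 7; G is pitch class 7.
All spellings map to pitch class 7, so they are enharmonically equivalent.

Yes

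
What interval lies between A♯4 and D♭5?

doubly diminished fourth

Counting letters A–B–C–D gives a fourth.
A#→Db = 3 semitones, 2 narrower than the perfect fourth (5), so doubly diminished.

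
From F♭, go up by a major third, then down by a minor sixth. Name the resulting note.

C

A major third up from Fb is Ab (letter A, 4 semitones up).
A minor sixth down from Ab is C (letter C, 8 semitones down).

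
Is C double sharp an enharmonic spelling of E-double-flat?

Yes

C## = pitch class 2 and Ebb = pitch class 2 — the same pitch class, so they are enharmonic equivalents.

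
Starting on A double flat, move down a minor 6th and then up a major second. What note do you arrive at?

Db

A minor sixth down from Abb is Cb (letter C, 8 semitones down).
A major second up from Cb is Db (letter D, 2 semitones up).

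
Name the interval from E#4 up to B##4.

augmented fifth

The letter names run E→B, a span of 4 letter steps, so the interval is some kind of fifth.
E# to B## is 8 semitones. A perfect fifth is 7, so 8 makes it augmented.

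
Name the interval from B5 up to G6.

The letter names run B→G, a span of 5 letter steps, so the interval is some kind of sixth.
B to G is 8 semitones. A major sixth is 9, so 8 makes it minor.

minor sixth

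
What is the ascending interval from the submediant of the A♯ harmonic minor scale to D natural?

minor sixth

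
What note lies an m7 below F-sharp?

G#

A seventh below F lands on the letter G.
A minor seventh spans 10 semitones, so F# moves to pitch class 8. On the letter G that is G#.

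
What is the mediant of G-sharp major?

B#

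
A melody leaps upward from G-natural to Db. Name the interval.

Counting letters G–A–B–C–D gives a fifth.
G→Db = 6 semitones, 1 narrower than the perfect fifth (7), so diminished.

diminished fifth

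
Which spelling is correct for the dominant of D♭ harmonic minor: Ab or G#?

Each scale degree takes a distinct letter name. Degree 5 of a scale on D must use the letter A.
Ab and G# are enharmonically the same pitch, but only Ab uses the letter A, so it is the correct spelling here.

Ab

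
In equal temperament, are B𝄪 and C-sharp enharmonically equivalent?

B## is pitch class 1; C# is pitch class 1.
All spellings map to pitch class 1, so they are enharmonically equivalent.

Yes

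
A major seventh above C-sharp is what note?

B#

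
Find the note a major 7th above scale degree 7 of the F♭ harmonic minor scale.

D

Scale degree 7 of Fb harmonic minor is Eb.
A major seventh (11 semitones) above Eb lands on the letter D, giving D.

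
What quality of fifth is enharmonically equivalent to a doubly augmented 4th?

perfect

A doubly augmented fourth spans 7 semitones.
A fifth spanning 7 semitones is perfect (the perfect fifth is 7).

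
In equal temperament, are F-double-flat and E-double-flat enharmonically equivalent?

No

Fbb is pitch class 3; Ebb is pitch class 2.
The pitch classes differ (3 vs. 2), so they are not enharmonic equivalents.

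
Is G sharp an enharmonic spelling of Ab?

Yes

G# is pitch class 8; Ab is pitch class 8.
All spellings map to pitch class 8, so they are enharmonically equivalent.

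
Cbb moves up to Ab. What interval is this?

augmented sixth

The letter names run C→A, a span of 5 letter steps, so the interval is some kind of sixth.
Cbb to Ab is 10 semitones. A major sixth is 9, so 10 makes it augmented.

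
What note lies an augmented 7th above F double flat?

Eb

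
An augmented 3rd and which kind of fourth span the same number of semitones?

perfect

An augmented third spans 5 semitones.
A fourth spanning 5 semitones is perfect (the perfect fourth is 5).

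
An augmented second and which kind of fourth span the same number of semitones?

doubly diminished

An augmented second spans 3 semitones.
A fourth spanning 3 semitones is doubly diminished (the perfect fourth is 5).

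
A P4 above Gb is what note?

G up a perfect fourth is C, so the target letter is C.
From Gb, a perfect fourth is 5 semitones up: Cb.

Cb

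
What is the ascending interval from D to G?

perfect fourth

The letter names run D→G, a span of 3 letter steps, so the interval is some kind of fourth.
D to G is 5 semitones. A perfect fourth is 5, so 5 makes it perfect.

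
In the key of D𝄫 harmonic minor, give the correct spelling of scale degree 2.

Degree 2 takes the letter 1 step above D, which is E.
In harmonic minor, degree 2 sits 2 semitones above the tonic. Dbb + 2 semitones is pitch class 2, spelled on E as Ebb.

Ebb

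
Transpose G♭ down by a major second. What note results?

A second below G lands on the letter F.
A major second spans 2 semitones, so Gb moves to pitch class 4. On the letter F that is Fb.

Fb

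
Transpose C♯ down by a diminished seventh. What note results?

A seventh below C lands on the letter D.
A diminished seventh spans 9 semitones, so C# moves to pitch class 4. On the letter D that is D##.

D##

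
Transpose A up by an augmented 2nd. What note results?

A second above A lands on the letter B.
An augmented second spans 3 semitones, so A moves to pitch class 0. On the letter B that is B#.

B#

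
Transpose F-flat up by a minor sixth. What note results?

Dbb

A sixth above F lands on the letter D.
A minor sixth spans 8 semitones, so Fb moves to pitch class 0. On the letter D that is Dbb.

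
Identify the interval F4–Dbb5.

diminished sixth

Counting letters F–G–A–B–C–D gives a sixth.
F→Dbb = 7 semitones, 2 narrower than the major sixth (9), so diminished.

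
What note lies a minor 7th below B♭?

C

B down a major seventh is C, so the target letter is C.
From Bb, a minor seventh is 10 semitones down: C.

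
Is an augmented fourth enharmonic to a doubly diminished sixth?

Yes

An augmented fourth spans 6 semitones; a doubly diminished sixth spans 6.
They are enharmonically equivalent.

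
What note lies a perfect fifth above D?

A

D up a perfect fifth is A, so the target letter is A.
From D, a perfect fifth is 7 semitones up: A.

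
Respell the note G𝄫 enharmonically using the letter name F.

F

Plain F sits at the same pitch as Gbb, so on the letter F the same pitch needs a natural: F.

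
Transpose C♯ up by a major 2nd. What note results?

D#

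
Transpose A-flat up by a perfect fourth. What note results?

Db

A fourth above A lands on the letter D.
A perfect fourth spans 5 semitones, so Ab moves to pitch class 1. On the letter D that is Db.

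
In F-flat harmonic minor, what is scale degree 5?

Cb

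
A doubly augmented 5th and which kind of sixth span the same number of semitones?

major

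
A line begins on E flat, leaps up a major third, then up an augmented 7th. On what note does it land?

F##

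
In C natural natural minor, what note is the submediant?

The C natural minor scale runs C D Eb F G Ab Bb.
Degree 6 is Ab.

Ab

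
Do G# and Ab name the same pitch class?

G# is pitch class 8; Ab is pitch class 8.
All spellings map to pitch class 8, so they are enharmonically equivalent.

Yes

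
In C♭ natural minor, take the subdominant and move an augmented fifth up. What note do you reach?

The subdominant of Cb natural minor is Fb.
An augmented fifth (8 semitones) above Fb lands on the letter C, giving C.

C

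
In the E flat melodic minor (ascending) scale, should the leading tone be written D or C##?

D

Each scale degree takes a distinct letter name. Degree 7 of a scale on E must use the letter D.
D and C## are enharmonically the same pitch, but only D uses the letter D, so it is the correct spelling here.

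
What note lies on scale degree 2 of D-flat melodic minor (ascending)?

Eb

Degree 2 takes the letter 1 step above D, which is E.
In melodic minor (ascending), degree 2 sits 2 semitones above the tonic. Db + 2 semitones is pitch class 3, spelled on E as Eb.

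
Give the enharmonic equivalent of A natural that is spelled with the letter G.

G##

Plain G sits 2 semitones below A, so on the letter G the same pitch needs a double sharp: G##.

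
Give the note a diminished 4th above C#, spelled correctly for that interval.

F

C up a perfect fourth is F, so the target letter is F.
From C#, a diminished fourth is 4 semitones up: F.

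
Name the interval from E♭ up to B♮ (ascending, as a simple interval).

augmented fifth

Counting letters E–F–G–A–B gives a fifth.
Eb→B = 8 semitones, 1 wider than the perfect fifth (7), so augmented.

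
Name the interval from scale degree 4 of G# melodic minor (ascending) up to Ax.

augmented sixth

Scale degree 4 of G# melodic minor (ascending) is C#.
C# up to A##: letters C→A make it a sixth; 10 semitones makes it augmented.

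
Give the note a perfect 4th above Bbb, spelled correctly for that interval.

B up a perfect fourth is E, so the target letter is E.
From Bbb, a perfect fourth is 5 semitones up: Ebb.

Ebb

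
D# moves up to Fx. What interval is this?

major third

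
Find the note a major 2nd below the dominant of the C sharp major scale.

The dominant of C# major is G#.
A major second (2 semitones) below G# lands on the letter F, giving F#.

F#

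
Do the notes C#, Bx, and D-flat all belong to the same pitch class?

C# = pitch class 1 and B## = pitch class 1 and Db = pitch class 1 — the same pitch class, so they are enharmonic equivalents.

Yes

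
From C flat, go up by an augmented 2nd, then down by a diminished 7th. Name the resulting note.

E#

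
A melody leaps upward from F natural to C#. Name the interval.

augmented fifth

The letter names run F→C, a span of 4 letter steps, so the interval is some kind of fifth.
F to C# is 8 semitones. A perfect fifth is 7, so 8 makes it augmented.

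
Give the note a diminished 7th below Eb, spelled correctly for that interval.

E down a major seventh is F, so the target letter is F.
From Eb, a diminished seventh is 9 semitones down: F#.

F#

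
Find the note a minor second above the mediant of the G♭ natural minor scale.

Cbb

The mediant of Gb natural minor is Bbb.
A minor second (1 semitone) above Bbb lands on the letter C, giving Cbb.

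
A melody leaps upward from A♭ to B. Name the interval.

The letter names run A→B, a span of 1 letter step, so the interval is some kind of second.
Ab to B is 3 semitones. A major second is 2, so 3 makes it augmented.

augmented second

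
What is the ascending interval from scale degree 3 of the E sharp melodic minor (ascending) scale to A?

minor second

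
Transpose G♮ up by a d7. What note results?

G up a major seventh is F#, so the target letter is F.
From G, a diminished seventh is 9 semitones up: Fb.

Fb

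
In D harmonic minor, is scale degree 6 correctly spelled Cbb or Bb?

Each scale degree takes a distinct letter name. Degree 6 of a scale on D must use the letter B.
Bb and Cbb are enharmonically the same pitch, but only Bb uses the letter B, so it is the correct spelling here.

Bb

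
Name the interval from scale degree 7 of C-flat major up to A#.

Scale degree 7 of Cb major is Bb.
Bb up to A#: letters B→A make it a seventh; 12 semitones makes it augmented.

augmented seventh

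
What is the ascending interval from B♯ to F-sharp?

diminished fifth

Counting letters B–C–D–E–F gives a fifth.
B#→F# = 6 semitones, 1 narrower than the perfect fifth (7), so diminished.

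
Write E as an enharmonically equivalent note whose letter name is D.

D##

Plain D sits 2 semitones below E, so on the letter D the same pitch needs a double sharp: D##.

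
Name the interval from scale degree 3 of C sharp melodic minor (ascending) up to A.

Scale degree 3 of C# melodic minor (ascending) is E.
E up to A: letters E→A make it a fourth; 5 semitones makes it perfect.

perfect fourth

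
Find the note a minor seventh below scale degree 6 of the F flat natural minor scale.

Ebb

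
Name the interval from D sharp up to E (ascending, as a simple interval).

minor second

The letter names run D→E, a span of 1 letter step, so the interval is some kind of second.
D# to E is 1 semitone. A major second is 2, so 1 makes it minor.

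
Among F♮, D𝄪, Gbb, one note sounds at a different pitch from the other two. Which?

D##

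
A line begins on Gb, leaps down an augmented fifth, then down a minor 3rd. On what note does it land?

Abb

An augmented fifth down from Gb is Cbb (letter C, 8 semitones down).
A minor third down from Cbb is Abb (letter A, 3 semitones down).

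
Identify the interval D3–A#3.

augmented fifth

Counting letters D–E–F–G–A gives a fifth.
D→A# = 8 semitones, 1 wider than the perfect fifth (7), so augmented.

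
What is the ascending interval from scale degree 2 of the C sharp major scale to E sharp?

major second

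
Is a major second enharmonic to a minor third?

No

A major second spans 2 semitones; a minor third spans 3.
The spans differ, so they are not enharmonic equivalents.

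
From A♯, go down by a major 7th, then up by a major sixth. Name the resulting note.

G#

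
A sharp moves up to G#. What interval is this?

minor seventh

The letter names run A→G, a span of 6 letter steps, so the interval is some kind of seventh.
A# to G# is 10 semitones. A major seventh is 11, so 10 makes it minor.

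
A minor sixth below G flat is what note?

Bb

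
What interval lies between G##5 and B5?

diminished third

Counting letters G–A–B gives a third.
G##→B = 2 semitones, 2 narrower than the major third (4), so diminished.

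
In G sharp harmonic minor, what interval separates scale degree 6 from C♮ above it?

Scale degree 6 of G# harmonic minor is E.
E up to C: letters E→C make it a sixth; 8 semitones makes it minor.

minor sixth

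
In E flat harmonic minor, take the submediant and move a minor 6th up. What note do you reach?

Abb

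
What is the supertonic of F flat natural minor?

Gb

Degree 2 takes the letter 1 step above F, which is G.
In natural minor, degree 2 sits 2 semitones above the tonic. Fb + 2 semitones is pitch class 6, spelled on G as Gb.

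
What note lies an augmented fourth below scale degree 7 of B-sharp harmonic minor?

E#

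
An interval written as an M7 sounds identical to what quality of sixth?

doubly augmented

A major seventh spans 11 semitones.
A sixth spanning 11 semitones is doubly augmented (the major sixth is 9).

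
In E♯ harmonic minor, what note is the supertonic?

Degree 2 takes the letter 1 step above E, which is F.
In harmonic minor, degree 2 sits 2 semitones above the tonic. E# + 2 semitones is pitch class 7, spelled on F as F##.

F##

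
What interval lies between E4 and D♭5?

Counting letters E–F–G–A–B–C–D gives a seventh.
E→Db = 9 semitones, 2 narrower than the major seventh (11), so diminished.

diminished seventh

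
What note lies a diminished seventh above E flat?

E up a major seventh is D#, so the target letter is D.
From Eb, a diminished seventh is 9 semitones up: Dbb.

Dbb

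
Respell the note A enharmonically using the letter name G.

A is pitch class 9. The letter G alone is pitch class 7.
To reach pitch class 9 from G requires an offset of +2 semitones, i.e. double sharp: G##.

G##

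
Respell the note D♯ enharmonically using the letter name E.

Eb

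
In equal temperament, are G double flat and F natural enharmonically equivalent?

Yes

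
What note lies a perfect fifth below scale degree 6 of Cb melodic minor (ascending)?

Db

Scale degree 6 of Cb melodic minor (ascending) is Ab.
A perfect fifth (7 semitones) below Ab lands on the letter D, giving Db.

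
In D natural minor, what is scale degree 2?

The D natural minor scale runs D E F G A Bb C.
Degree 2 is E.

E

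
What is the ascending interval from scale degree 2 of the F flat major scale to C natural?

augmented fourth

Scale degree 2 of Fb major is Gb.
Gb up to C: letters G→C make it a fourth; 6 semitones makes it augmented.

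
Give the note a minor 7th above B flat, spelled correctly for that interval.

Ab

B up a major seventh is A#, so the target letter is A.
From Bb, a minor seventh is 10 semitones up: Ab.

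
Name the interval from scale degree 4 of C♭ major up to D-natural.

augmented sixth

Scale degree 4 of Cb major is Fb.
Fb up to D: letters F→D make it a sixth; 10 semitones makes it augmented.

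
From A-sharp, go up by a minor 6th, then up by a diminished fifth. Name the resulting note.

C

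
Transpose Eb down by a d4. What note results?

A fourth below E lands on the letter B.
A diminished fourth spans 4 semitones, so Eb moves to pitch class 11. On the letter B that is B.

B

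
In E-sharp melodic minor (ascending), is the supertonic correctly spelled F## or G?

F##

Each scale degree takes a distinct letter name. Degree 2 of a scale on E must use the letter F.
F## and G are enharmonically the same pitch, but only F## uses the letter F, so it is the correct spelling here.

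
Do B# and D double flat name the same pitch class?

Yes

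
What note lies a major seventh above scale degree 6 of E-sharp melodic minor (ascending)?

Scale degree 6 of E# melodic minor (ascending) is C##.
A major seventh (11 semitones) above C## lands on the letter B, giving B##.

B##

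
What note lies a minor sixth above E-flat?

A sixth above E lands on the letter C.
A minor sixth spans 8 semitones, so Eb moves to pitch class 11. On the letter C that is Cb.

Cb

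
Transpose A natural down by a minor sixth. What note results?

C#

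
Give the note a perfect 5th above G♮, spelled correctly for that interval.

G up a perfect fifth is D, so the target letter is D.
From G, a perfect fifth is 7 semitones up: D.

D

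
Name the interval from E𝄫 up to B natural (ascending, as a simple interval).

doubly augmented fifth

The letter names run E→B, a span of 4 letter steps, so the interval is some kind of fifth.
Ebb to B is 9 semitones. A perfect fifth is 7, so 9 makes it doubly augmented.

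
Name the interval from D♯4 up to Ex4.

augmented second

The letter names run D→E, a span of 1 letter step, so the interval is some kind of second.
D# to E## is 3 semitones. A major second is 2, so 3 makes it augmented.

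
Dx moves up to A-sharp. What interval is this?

The letter names run D→A, a span of 4 letter steps, so the interval is some kind of fifth.
D## to A# is 6 semitones. A perfect fifth is 7, so 6 makes it diminished.

diminished fifth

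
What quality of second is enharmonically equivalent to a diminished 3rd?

A diminished third spans 2 semitones.
A second spanning 2 semitones is major (the major second is 2).

major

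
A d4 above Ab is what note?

A up a perfect fourth is D, so the target letter is D.
From Ab, a diminished fourth is 4 semitones up: Dbb.

Dbb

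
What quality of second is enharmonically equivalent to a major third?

doubly augmented

A major third spans 4 semitones.
A second spanning 4 semitones is doubly augmented (the major second is 2).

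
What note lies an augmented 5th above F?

A fifth above F lands on the letter C.
An augmented fifth spans 8 semitones, so F moves to pitch class 1. On the letter C that is C#.

C#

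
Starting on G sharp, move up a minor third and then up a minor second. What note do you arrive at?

C

A minor third up from G# is B (letter B, 3 semitones up).
A minor second up from B is C (letter C, 1 semitone up).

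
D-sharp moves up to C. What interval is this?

The letter names run D→C, a span of 6 letter steps, so the interval is some kind of seventh.
D# to C is 9 semitones. A major seventh is 11, so 9 makes it diminished.

diminished seventh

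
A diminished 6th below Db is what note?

D down a major sixth is F, so the target letter is F.
From Db, a diminished sixth is 7 semitones down: F#.

F#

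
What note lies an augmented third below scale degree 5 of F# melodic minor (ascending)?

Ab

Scale degree 5 of F# melodic minor (ascending) is C#.
An augmented third (5 semitones) below C# lands on the letter A, giving Ab.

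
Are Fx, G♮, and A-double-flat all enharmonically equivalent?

Yes

F## is pitch class 7; G is pitch class 7; Abb is pitch class 7.
All spellings map to pitch class 7, so they are enharmonically equivalent.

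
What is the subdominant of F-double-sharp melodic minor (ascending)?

The F## melodic minor (ascending) scale runs F## G## A# B# C## D## E##.
Degree 4 is B#.

B#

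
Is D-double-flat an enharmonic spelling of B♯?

Dbb is pitch class 0; B# is pitch class 0.
All spellings map to pitch class 0, so they are enharmonically equivalent.

Yes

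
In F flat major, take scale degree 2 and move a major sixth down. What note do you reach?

Bbb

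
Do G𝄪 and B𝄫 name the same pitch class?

Yes

G## = pitch class 9 and Bbb = pitch class 9 — the same pitch class, so they are enharmonic equivalents.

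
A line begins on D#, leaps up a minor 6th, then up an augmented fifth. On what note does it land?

F##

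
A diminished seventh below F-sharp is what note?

A seventh below F lands on the letter G.
A diminished seventh spans 9 semitones, so F# moves to pitch class 9. On the letter G that is G##.

G##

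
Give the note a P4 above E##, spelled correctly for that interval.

A fourth above E lands on the letter A.
A perfect fourth spans 5 semitones, so E## moves to pitch class 11. On the letter A that is A##.

A##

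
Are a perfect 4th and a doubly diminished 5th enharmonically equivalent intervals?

Yes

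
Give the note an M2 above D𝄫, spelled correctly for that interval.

D up a major second is E, so the target letter is E.
From Dbb, a major second is 2 semitones up: Ebb.

Ebb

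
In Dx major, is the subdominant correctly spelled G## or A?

G##

Each scale degree takes a distinct letter name. Degree 4 of a scale on D must use the letter G.
G## and A are enharmonically the same pitch, but only G## uses the letter G, so it is the correct spelling here.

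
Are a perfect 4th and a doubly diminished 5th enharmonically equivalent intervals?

Yes

A perfect fourth spans 5 semitones; a doubly diminished fifth spans 5.
They are enharmonically equivalent.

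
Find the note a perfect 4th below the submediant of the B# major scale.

D##

The submediant of B# major is G##.
A perfect fourth (5 semitones) below G## lands on the letter D, giving D##.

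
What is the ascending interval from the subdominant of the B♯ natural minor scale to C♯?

minor sixth

The subdominant of B# natural minor is E#.
E# up to C#: letters E→C make it a sixth; 8 semitones makes it minor.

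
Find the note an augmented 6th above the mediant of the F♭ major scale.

The mediant of Fb major is Ab.
An augmented sixth (10 semitones) above Ab lands on the letter F, giving F#.

F#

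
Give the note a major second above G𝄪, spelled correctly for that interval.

A##

G up a major second is A, so the target letter is A.
From G##, a major second is 2 semitones up: A##.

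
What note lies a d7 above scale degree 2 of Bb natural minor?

Bbb

Scale degree 2 of Bb natural minor is C.
A diminished seventh (9 semitones) above C lands on the letter B, giving Bbb.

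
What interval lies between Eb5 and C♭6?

The letter names run E→C, a span of 5 letter steps, so the interval is some kind of sixth.
Eb to Cb is 8 semitones. A major sixth is 9, so 8 makes it minor.

minor sixth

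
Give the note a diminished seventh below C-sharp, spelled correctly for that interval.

D##

A seventh below C lands on the letter D.
A diminished seventh spans 9 semitones, so C# moves to pitch class 4. On the letter D that is D##.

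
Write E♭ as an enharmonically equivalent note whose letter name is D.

D#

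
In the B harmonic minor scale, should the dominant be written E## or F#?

F#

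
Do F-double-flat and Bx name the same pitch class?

No

Two spellings are enharmonically equivalent only if they share a pitch class.
Here Fbb → 3, B## → 1; 1 ≠ 3, so they are not.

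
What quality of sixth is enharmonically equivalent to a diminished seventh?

A diminished seventh spans 9 semitones.
A sixth spanning 9 semitones is major (the major sixth is 9).

major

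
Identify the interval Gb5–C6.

augmented fourth

Counting letters G–A–B–C gives a fourth.
Gb→C = 6 semitones, 1 wider than the perfect fourth (5), so augmented.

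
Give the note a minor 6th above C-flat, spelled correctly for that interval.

Abb

A sixth above C lands on the letter A.
A minor sixth spans 8 semitones, so Cb moves to pitch class 7. On the letter A that is Abb.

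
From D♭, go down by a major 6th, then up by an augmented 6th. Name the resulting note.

D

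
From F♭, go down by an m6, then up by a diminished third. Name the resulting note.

A minor sixth down from Fb is Ab (letter A, 8 semitones down).
A diminished third up from Ab is Cbb (letter C, 2 semitones up).

Cbb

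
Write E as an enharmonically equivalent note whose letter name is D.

D##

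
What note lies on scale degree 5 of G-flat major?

Degree 5 takes the letter 4 steps above G, which is D.
In major, degree 5 sits 7 semitones above the tonic. Gb + 7 semitones is pitch class 1, spelled on D as Db.

Db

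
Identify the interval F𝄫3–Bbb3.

The letter names run F→B, a span of 3 letter steps, so the interval is some kind of fourth.
Fbb to Bbb is 6 semitones. A perfect fourth is 5, so 6 makes it augmented.

augmented fourth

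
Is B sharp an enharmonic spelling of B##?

No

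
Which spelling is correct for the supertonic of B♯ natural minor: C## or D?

C##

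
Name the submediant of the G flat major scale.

The Gb major scale runs Gb Ab Bb Cb Db Eb F.
Degree 6 is Eb.

Eb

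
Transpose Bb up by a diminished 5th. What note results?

A fifth above B lands on the letter F.
A diminished fifth spans 6 semitones, so Bb moves to pitch class 4. On the letter F that is Fb.

Fb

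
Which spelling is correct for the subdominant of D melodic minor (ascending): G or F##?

G

Each scale degree takes a distinct letter name. Degree 4 of a scale on D must use the letter G.
G and F## are enharmonically the same pitch, but only G uses the letter G, so it is the correct spelling here.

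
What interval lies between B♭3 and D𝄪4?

doubly augmented third

The letter names run B→D, a span of 2 letter steps, so the interval is some kind of third.
Bb to D## is 6 semitones. A major third is 4, so 6 makes it doubly augmented.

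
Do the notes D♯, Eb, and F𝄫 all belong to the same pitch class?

Yes

D# is pitch class 3; Eb is pitch class 3; Fbb is pitch class 3.
All spellings map to pitch class 3, so they are enharmonically equivalent.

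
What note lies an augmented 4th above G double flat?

Cb

G up a perfect fourth is C, so the target letter is C.
From Gbb, an augmented fourth is 6 semitones up: Cb.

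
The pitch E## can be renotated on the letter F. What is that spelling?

Plain F sits 1 semitone below E##, so on the letter F the same pitch needs a sharp: F#.

F#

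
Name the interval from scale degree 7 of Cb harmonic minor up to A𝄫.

diminished seventh

Scale degree 7 of Cb harmonic minor is Bb.
Bb up to Abb: letters B→A make it a seventh; 9 semitones makes it diminished.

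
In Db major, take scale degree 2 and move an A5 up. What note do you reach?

Scale degree 2 of Db major is Eb.
An augmented fifth (8 semitones) above Eb lands on the letter B, giving B.

B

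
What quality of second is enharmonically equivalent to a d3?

major

A diminished third spans 2 semitones.
A second spanning 2 semitones is major (the major second is 2).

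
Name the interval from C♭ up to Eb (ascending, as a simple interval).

Counting letters C–D–E gives a third.
Cb→Eb = 4 semitones, exactly the major third.

major third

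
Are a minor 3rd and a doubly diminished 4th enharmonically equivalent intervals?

A minor third spans 3 semitones; a doubly diminished fourth spans 3.
They are enharmonically equivalent.

Yes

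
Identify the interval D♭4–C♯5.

augmented seventh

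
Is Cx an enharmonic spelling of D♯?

C## is pitch class 2; D# is pitch class 3.
The pitch classes differ (2 vs. 3), so they are not enharmonic equivalents.

No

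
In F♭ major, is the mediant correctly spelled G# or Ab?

Ab

Each scale degree takes a distinct letter name. Degree 3 of a scale on F must use the letter A.
Ab and G# are enharmonically the same pitch, but only Ab uses the letter A, so it is the correct spelling here.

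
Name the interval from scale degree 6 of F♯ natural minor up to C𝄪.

augmented seventh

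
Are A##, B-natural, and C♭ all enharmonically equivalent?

Yes

A## is pitch class 11; B is pitch class 11; Cb is pitch class 11.
All spellings map to pitch class 11, so they are enharmonically equivalent.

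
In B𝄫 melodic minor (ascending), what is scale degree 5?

Fb

Degree 5 takes the letter 4 steps above B, which is F.
In melodic minor (ascending), degree 5 sits 7 semitones above the tonic. Bbb + 7 semitones is pitch class 4, spelled on F as Fb.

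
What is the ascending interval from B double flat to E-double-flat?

The letter names run B→E, a span of 3 letter steps, so the interval is some kind of fourth.
Bbb to Ebb is 5 semitones. A perfect fourth is 5, so 5 makes it perfect.

perfect fourth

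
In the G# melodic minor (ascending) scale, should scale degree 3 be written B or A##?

B

Each scale degree takes a distinct letter name. Degree 3 of a scale on G must use the letter B.
B and A## are enharmonically the same pitch, but only B uses the letter B, so it is the correct spelling here.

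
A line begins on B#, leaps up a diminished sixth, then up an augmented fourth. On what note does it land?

C#

A diminished sixth up from B# is G (letter G, 7 semitones up).
An augmented fourth up from G is C# (letter C, 6 semitones up).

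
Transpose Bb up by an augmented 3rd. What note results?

A third above B lands on the letter D.
An augmented third spans 5 semitones, so Bb moves to pitch class 3. On the letter D that is D#.

D#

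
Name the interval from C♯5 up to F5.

diminished fourth

The letter names run C→F, a span of 3 letter steps, so the interval is some kind of fourth.
C# to F is 4 semitones. A perfect fourth is 5, so 4 makes it diminished.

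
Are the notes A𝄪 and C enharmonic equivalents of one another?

No

A## is pitch class 11; C is pitch class 0.
The pitch classes differ (11 vs. 0), so they are not enharmonic equivalents.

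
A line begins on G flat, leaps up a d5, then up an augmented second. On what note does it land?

Eb

A diminished fifth up from Gb is Dbb (letter D, 6 semitones up).
An augmented second up from Dbb is Eb (letter E, 3 semitones up).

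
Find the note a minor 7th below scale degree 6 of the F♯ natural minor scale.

Scale degree 6 of F# natural minor is D.
A minor seventh (10 semitones) below D lands on the letter E, giving E.

E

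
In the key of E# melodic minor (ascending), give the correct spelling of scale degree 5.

The E# melodic minor (ascending) scale runs E# F## G# A# B# C## D##.
Degree 5 is B#.

B#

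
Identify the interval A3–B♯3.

Counting letters A–B gives a second.
A→B# = 3 semitones, 1 wider than the major second (2), so augmented.

augmented second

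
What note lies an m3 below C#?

A#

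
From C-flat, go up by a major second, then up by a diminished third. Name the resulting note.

Fbb

A major second up from Cb is Db (letter D, 2 semitones up).
A diminished third up from Db is Fbb (letter F, 2 semitones up).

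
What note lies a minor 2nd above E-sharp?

F#

A second above E lands on the letter F.
A minor second spans 1 semitone, so E# moves to pitch class 6. On the letter F that is F#.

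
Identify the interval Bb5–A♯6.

augmented seventh

The letter names run B→A, a span of 6 letter steps, so the interval is some kind of seventh.
Bb to A# is 12 semitones. A major seventh is 11, so 12 makes it augmented.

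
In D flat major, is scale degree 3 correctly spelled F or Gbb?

Each scale degree takes a distinct letter name. Degree 3 of a scale on D must use the letter F.
F and Gbb are enharmonically the same pitch, but only F uses the letter F, so it is the correct spelling here.

F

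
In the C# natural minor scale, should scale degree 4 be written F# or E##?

Each scale degree takes a distinct letter name. Degree 4 of a scale on C must use the letter F.
F# and E## are enharmonically the same pitch, but only F# uses the letter F, so it is the correct spelling here.

F#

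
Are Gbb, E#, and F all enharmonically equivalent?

Yes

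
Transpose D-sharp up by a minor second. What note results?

A second above D lands on the letter E.
A minor second spans 1 semitone, so D# moves to pitch class 4. On the letter E that is E.

E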